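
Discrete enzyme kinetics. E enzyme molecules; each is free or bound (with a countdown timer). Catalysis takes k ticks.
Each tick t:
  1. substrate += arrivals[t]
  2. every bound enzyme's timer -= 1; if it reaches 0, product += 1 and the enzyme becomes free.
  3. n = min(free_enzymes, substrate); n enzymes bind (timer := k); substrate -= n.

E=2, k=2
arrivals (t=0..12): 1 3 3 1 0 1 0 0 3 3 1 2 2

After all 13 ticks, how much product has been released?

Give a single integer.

t=0: arr=1 -> substrate=0 bound=1 product=0
t=1: arr=3 -> substrate=2 bound=2 product=0
t=2: arr=3 -> substrate=4 bound=2 product=1
t=3: arr=1 -> substrate=4 bound=2 product=2
t=4: arr=0 -> substrate=3 bound=2 product=3
t=5: arr=1 -> substrate=3 bound=2 product=4
t=6: arr=0 -> substrate=2 bound=2 product=5
t=7: arr=0 -> substrate=1 bound=2 product=6
t=8: arr=3 -> substrate=3 bound=2 product=7
t=9: arr=3 -> substrate=5 bound=2 product=8
t=10: arr=1 -> substrate=5 bound=2 product=9
t=11: arr=2 -> substrate=6 bound=2 product=10
t=12: arr=2 -> substrate=7 bound=2 product=11

Answer: 11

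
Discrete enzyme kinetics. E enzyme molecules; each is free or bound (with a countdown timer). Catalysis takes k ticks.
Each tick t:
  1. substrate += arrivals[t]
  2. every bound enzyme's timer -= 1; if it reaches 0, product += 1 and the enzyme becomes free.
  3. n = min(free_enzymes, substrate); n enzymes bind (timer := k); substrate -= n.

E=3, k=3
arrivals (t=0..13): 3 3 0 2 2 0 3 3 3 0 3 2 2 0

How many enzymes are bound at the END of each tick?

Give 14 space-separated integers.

Answer: 3 3 3 3 3 3 3 3 3 3 3 3 3 3

Derivation:
t=0: arr=3 -> substrate=0 bound=3 product=0
t=1: arr=3 -> substrate=3 bound=3 product=0
t=2: arr=0 -> substrate=3 bound=3 product=0
t=3: arr=2 -> substrate=2 bound=3 product=3
t=4: arr=2 -> substrate=4 bound=3 product=3
t=5: arr=0 -> substrate=4 bound=3 product=3
t=6: arr=3 -> substrate=4 bound=3 product=6
t=7: arr=3 -> substrate=7 bound=3 product=6
t=8: arr=3 -> substrate=10 bound=3 product=6
t=9: arr=0 -> substrate=7 bound=3 product=9
t=10: arr=3 -> substrate=10 bound=3 product=9
t=11: arr=2 -> substrate=12 bound=3 product=9
t=12: arr=2 -> substrate=11 bound=3 product=12
t=13: arr=0 -> substrate=11 bound=3 product=12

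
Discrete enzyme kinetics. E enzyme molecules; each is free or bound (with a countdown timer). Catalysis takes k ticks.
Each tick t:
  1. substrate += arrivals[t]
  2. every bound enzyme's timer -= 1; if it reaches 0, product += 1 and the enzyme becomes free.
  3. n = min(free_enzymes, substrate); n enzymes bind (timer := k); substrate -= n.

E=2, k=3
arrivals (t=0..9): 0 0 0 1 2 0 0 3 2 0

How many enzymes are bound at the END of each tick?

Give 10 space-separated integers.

Answer: 0 0 0 1 2 2 2 2 2 2

Derivation:
t=0: arr=0 -> substrate=0 bound=0 product=0
t=1: arr=0 -> substrate=0 bound=0 product=0
t=2: arr=0 -> substrate=0 bound=0 product=0
t=3: arr=1 -> substrate=0 bound=1 product=0
t=4: arr=2 -> substrate=1 bound=2 product=0
t=5: arr=0 -> substrate=1 bound=2 product=0
t=6: arr=0 -> substrate=0 bound=2 product=1
t=7: arr=3 -> substrate=2 bound=2 product=2
t=8: arr=2 -> substrate=4 bound=2 product=2
t=9: arr=0 -> substrate=3 bound=2 product=3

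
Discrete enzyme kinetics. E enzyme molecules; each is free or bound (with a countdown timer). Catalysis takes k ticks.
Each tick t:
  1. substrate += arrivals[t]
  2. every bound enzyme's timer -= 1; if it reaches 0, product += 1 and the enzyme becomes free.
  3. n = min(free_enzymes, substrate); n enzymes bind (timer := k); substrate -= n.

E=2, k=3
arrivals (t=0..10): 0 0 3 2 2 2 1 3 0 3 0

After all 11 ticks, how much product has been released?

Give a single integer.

Answer: 4

Derivation:
t=0: arr=0 -> substrate=0 bound=0 product=0
t=1: arr=0 -> substrate=0 bound=0 product=0
t=2: arr=3 -> substrate=1 bound=2 product=0
t=3: arr=2 -> substrate=3 bound=2 product=0
t=4: arr=2 -> substrate=5 bound=2 product=0
t=5: arr=2 -> substrate=5 bound=2 product=2
t=6: arr=1 -> substrate=6 bound=2 product=2
t=7: arr=3 -> substrate=9 bound=2 product=2
t=8: arr=0 -> substrate=7 bound=2 product=4
t=9: arr=3 -> substrate=10 bound=2 product=4
t=10: arr=0 -> substrate=10 bound=2 product=4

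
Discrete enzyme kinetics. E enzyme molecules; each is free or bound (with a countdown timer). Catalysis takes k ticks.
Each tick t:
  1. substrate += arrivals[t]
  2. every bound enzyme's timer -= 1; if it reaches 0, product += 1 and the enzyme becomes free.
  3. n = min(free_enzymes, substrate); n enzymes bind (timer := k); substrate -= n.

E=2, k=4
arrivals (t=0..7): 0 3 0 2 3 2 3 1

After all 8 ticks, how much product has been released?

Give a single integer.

Answer: 2

Derivation:
t=0: arr=0 -> substrate=0 bound=0 product=0
t=1: arr=3 -> substrate=1 bound=2 product=0
t=2: arr=0 -> substrate=1 bound=2 product=0
t=3: arr=2 -> substrate=3 bound=2 product=0
t=4: arr=3 -> substrate=6 bound=2 product=0
t=5: arr=2 -> substrate=6 bound=2 product=2
t=6: arr=3 -> substrate=9 bound=2 product=2
t=7: arr=1 -> substrate=10 bound=2 product=2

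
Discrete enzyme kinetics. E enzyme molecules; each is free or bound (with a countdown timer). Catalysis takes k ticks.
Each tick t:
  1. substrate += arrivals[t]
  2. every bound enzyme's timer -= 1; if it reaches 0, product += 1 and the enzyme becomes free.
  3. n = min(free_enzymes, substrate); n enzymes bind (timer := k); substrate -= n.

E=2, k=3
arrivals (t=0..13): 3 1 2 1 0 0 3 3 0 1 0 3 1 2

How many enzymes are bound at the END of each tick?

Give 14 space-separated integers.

Answer: 2 2 2 2 2 2 2 2 2 2 2 2 2 2

Derivation:
t=0: arr=3 -> substrate=1 bound=2 product=0
t=1: arr=1 -> substrate=2 bound=2 product=0
t=2: arr=2 -> substrate=4 bound=2 product=0
t=3: arr=1 -> substrate=3 bound=2 product=2
t=4: arr=0 -> substrate=3 bound=2 product=2
t=5: arr=0 -> substrate=3 bound=2 product=2
t=6: arr=3 -> substrate=4 bound=2 product=4
t=7: arr=3 -> substrate=7 bound=2 product=4
t=8: arr=0 -> substrate=7 bound=2 product=4
t=9: arr=1 -> substrate=6 bound=2 product=6
t=10: arr=0 -> substrate=6 bound=2 product=6
t=11: arr=3 -> substrate=9 bound=2 product=6
t=12: arr=1 -> substrate=8 bound=2 product=8
t=13: arr=2 -> substrate=10 bound=2 product=8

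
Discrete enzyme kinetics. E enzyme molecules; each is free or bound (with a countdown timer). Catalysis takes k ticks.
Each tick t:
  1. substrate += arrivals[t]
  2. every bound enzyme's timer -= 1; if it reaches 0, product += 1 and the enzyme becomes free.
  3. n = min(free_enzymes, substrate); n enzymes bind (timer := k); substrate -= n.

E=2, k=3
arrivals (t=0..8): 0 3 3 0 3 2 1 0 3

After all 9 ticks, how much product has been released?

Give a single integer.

Answer: 4

Derivation:
t=0: arr=0 -> substrate=0 bound=0 product=0
t=1: arr=3 -> substrate=1 bound=2 product=0
t=2: arr=3 -> substrate=4 bound=2 product=0
t=3: arr=0 -> substrate=4 bound=2 product=0
t=4: arr=3 -> substrate=5 bound=2 product=2
t=5: arr=2 -> substrate=7 bound=2 product=2
t=6: arr=1 -> substrate=8 bound=2 product=2
t=7: arr=0 -> substrate=6 bound=2 product=4
t=8: arr=3 -> substrate=9 bound=2 product=4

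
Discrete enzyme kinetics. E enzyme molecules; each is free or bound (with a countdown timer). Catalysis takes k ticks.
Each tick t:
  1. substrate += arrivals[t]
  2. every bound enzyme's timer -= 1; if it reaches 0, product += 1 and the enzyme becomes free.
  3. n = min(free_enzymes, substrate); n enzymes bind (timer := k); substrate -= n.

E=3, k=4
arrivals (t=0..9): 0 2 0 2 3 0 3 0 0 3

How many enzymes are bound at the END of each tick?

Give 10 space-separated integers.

Answer: 0 2 2 3 3 3 3 3 3 3

Derivation:
t=0: arr=0 -> substrate=0 bound=0 product=0
t=1: arr=2 -> substrate=0 bound=2 product=0
t=2: arr=0 -> substrate=0 bound=2 product=0
t=3: arr=2 -> substrate=1 bound=3 product=0
t=4: arr=3 -> substrate=4 bound=3 product=0
t=5: arr=0 -> substrate=2 bound=3 product=2
t=6: arr=3 -> substrate=5 bound=3 product=2
t=7: arr=0 -> substrate=4 bound=3 product=3
t=8: arr=0 -> substrate=4 bound=3 product=3
t=9: arr=3 -> substrate=5 bound=3 product=5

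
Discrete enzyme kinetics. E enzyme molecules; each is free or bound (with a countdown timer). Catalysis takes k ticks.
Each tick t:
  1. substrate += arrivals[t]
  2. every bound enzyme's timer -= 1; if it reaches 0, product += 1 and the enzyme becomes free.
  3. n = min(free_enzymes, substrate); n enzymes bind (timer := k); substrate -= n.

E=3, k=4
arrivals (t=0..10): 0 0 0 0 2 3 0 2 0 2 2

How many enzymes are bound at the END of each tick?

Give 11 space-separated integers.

Answer: 0 0 0 0 2 3 3 3 3 3 3

Derivation:
t=0: arr=0 -> substrate=0 bound=0 product=0
t=1: arr=0 -> substrate=0 bound=0 product=0
t=2: arr=0 -> substrate=0 bound=0 product=0
t=3: arr=0 -> substrate=0 bound=0 product=0
t=4: arr=2 -> substrate=0 bound=2 product=0
t=5: arr=3 -> substrate=2 bound=3 product=0
t=6: arr=0 -> substrate=2 bound=3 product=0
t=7: arr=2 -> substrate=4 bound=3 product=0
t=8: arr=0 -> substrate=2 bound=3 product=2
t=9: arr=2 -> substrate=3 bound=3 product=3
t=10: arr=2 -> substrate=5 bound=3 product=3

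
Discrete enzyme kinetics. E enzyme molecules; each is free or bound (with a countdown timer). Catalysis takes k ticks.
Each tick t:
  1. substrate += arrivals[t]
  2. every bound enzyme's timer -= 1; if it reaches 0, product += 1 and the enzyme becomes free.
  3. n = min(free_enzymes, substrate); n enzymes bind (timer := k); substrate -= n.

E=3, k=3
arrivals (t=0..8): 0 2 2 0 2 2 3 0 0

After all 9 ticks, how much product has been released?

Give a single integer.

t=0: arr=0 -> substrate=0 bound=0 product=0
t=1: arr=2 -> substrate=0 bound=2 product=0
t=2: arr=2 -> substrate=1 bound=3 product=0
t=3: arr=0 -> substrate=1 bound=3 product=0
t=4: arr=2 -> substrate=1 bound=3 product=2
t=5: arr=2 -> substrate=2 bound=3 product=3
t=6: arr=3 -> substrate=5 bound=3 product=3
t=7: arr=0 -> substrate=3 bound=3 product=5
t=8: arr=0 -> substrate=2 bound=3 product=6

Answer: 6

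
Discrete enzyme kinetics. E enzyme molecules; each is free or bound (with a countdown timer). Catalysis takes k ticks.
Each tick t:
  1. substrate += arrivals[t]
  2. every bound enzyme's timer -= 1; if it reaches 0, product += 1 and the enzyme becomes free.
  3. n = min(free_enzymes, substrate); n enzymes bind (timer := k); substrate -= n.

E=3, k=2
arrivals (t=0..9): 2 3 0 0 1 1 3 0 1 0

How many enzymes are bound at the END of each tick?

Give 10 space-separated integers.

t=0: arr=2 -> substrate=0 bound=2 product=0
t=1: arr=3 -> substrate=2 bound=3 product=0
t=2: arr=0 -> substrate=0 bound=3 product=2
t=3: arr=0 -> substrate=0 bound=2 product=3
t=4: arr=1 -> substrate=0 bound=1 product=5
t=5: arr=1 -> substrate=0 bound=2 product=5
t=6: arr=3 -> substrate=1 bound=3 product=6
t=7: arr=0 -> substrate=0 bound=3 product=7
t=8: arr=1 -> substrate=0 bound=2 product=9
t=9: arr=0 -> substrate=0 bound=1 product=10

Answer: 2 3 3 2 1 2 3 3 2 1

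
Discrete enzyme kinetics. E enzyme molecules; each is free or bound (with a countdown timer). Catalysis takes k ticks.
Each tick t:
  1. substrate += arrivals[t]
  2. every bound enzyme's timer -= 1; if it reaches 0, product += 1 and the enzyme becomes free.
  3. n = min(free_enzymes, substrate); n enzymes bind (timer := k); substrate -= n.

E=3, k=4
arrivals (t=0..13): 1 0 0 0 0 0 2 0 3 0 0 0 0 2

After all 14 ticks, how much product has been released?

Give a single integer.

Answer: 4

Derivation:
t=0: arr=1 -> substrate=0 bound=1 product=0
t=1: arr=0 -> substrate=0 bound=1 product=0
t=2: arr=0 -> substrate=0 bound=1 product=0
t=3: arr=0 -> substrate=0 bound=1 product=0
t=4: arr=0 -> substrate=0 bound=0 product=1
t=5: arr=0 -> substrate=0 bound=0 product=1
t=6: arr=2 -> substrate=0 bound=2 product=1
t=7: arr=0 -> substrate=0 bound=2 product=1
t=8: arr=3 -> substrate=2 bound=3 product=1
t=9: arr=0 -> substrate=2 bound=3 product=1
t=10: arr=0 -> substrate=0 bound=3 product=3
t=11: arr=0 -> substrate=0 bound=3 product=3
t=12: arr=0 -> substrate=0 bound=2 product=4
t=13: arr=2 -> substrate=1 bound=3 product=4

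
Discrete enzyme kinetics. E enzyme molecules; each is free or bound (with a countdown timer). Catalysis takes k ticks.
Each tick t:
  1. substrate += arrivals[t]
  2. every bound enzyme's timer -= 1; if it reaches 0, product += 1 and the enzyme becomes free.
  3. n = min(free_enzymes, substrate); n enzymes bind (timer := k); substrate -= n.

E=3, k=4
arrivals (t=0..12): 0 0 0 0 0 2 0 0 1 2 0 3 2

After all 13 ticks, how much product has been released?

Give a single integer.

Answer: 3

Derivation:
t=0: arr=0 -> substrate=0 bound=0 product=0
t=1: arr=0 -> substrate=0 bound=0 product=0
t=2: arr=0 -> substrate=0 bound=0 product=0
t=3: arr=0 -> substrate=0 bound=0 product=0
t=4: arr=0 -> substrate=0 bound=0 product=0
t=5: arr=2 -> substrate=0 bound=2 product=0
t=6: arr=0 -> substrate=0 bound=2 product=0
t=7: arr=0 -> substrate=0 bound=2 product=0
t=8: arr=1 -> substrate=0 bound=3 product=0
t=9: arr=2 -> substrate=0 bound=3 product=2
t=10: arr=0 -> substrate=0 bound=3 product=2
t=11: arr=3 -> substrate=3 bound=3 product=2
t=12: arr=2 -> substrate=4 bound=3 product=3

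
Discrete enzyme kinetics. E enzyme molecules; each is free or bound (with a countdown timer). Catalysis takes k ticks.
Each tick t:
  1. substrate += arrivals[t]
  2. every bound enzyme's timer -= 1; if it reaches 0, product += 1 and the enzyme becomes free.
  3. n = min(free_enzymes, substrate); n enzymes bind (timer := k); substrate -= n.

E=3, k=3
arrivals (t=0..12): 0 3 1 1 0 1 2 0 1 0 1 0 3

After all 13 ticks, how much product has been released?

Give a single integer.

t=0: arr=0 -> substrate=0 bound=0 product=0
t=1: arr=3 -> substrate=0 bound=3 product=0
t=2: arr=1 -> substrate=1 bound=3 product=0
t=3: arr=1 -> substrate=2 bound=3 product=0
t=4: arr=0 -> substrate=0 bound=2 product=3
t=5: arr=1 -> substrate=0 bound=3 product=3
t=6: arr=2 -> substrate=2 bound=3 product=3
t=7: arr=0 -> substrate=0 bound=3 product=5
t=8: arr=1 -> substrate=0 bound=3 product=6
t=9: arr=0 -> substrate=0 bound=3 product=6
t=10: arr=1 -> substrate=0 bound=2 product=8
t=11: arr=0 -> substrate=0 bound=1 product=9
t=12: arr=3 -> substrate=1 bound=3 product=9

Answer: 9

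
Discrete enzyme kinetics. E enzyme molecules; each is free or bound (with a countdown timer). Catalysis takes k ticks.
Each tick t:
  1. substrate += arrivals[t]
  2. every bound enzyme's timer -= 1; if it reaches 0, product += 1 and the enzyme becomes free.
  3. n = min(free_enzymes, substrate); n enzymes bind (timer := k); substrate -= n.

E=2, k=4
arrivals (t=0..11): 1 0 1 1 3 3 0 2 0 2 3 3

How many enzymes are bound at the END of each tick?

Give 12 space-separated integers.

t=0: arr=1 -> substrate=0 bound=1 product=0
t=1: arr=0 -> substrate=0 bound=1 product=0
t=2: arr=1 -> substrate=0 bound=2 product=0
t=3: arr=1 -> substrate=1 bound=2 product=0
t=4: arr=3 -> substrate=3 bound=2 product=1
t=5: arr=3 -> substrate=6 bound=2 product=1
t=6: arr=0 -> substrate=5 bound=2 product=2
t=7: arr=2 -> substrate=7 bound=2 product=2
t=8: arr=0 -> substrate=6 bound=2 product=3
t=9: arr=2 -> substrate=8 bound=2 product=3
t=10: arr=3 -> substrate=10 bound=2 product=4
t=11: arr=3 -> substrate=13 bound=2 product=4

Answer: 1 1 2 2 2 2 2 2 2 2 2 2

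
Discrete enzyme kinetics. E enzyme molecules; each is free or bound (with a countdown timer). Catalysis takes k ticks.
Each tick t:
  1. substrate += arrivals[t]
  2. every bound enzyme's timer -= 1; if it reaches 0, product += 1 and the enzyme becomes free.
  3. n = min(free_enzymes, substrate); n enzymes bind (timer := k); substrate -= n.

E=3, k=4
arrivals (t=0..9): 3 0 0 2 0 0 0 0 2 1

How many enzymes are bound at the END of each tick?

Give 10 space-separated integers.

t=0: arr=3 -> substrate=0 bound=3 product=0
t=1: arr=0 -> substrate=0 bound=3 product=0
t=2: arr=0 -> substrate=0 bound=3 product=0
t=3: arr=2 -> substrate=2 bound=3 product=0
t=4: arr=0 -> substrate=0 bound=2 product=3
t=5: arr=0 -> substrate=0 bound=2 product=3
t=6: arr=0 -> substrate=0 bound=2 product=3
t=7: arr=0 -> substrate=0 bound=2 product=3
t=8: arr=2 -> substrate=0 bound=2 product=5
t=9: arr=1 -> substrate=0 bound=3 product=5

Answer: 3 3 3 3 2 2 2 2 2 3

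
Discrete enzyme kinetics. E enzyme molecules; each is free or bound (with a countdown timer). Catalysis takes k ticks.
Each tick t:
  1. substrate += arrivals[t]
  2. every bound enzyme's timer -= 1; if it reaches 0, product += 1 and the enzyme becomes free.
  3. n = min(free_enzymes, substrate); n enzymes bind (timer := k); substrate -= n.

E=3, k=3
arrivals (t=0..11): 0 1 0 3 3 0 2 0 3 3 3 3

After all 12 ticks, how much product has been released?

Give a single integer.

Answer: 7

Derivation:
t=0: arr=0 -> substrate=0 bound=0 product=0
t=1: arr=1 -> substrate=0 bound=1 product=0
t=2: arr=0 -> substrate=0 bound=1 product=0
t=3: arr=3 -> substrate=1 bound=3 product=0
t=4: arr=3 -> substrate=3 bound=3 product=1
t=5: arr=0 -> substrate=3 bound=3 product=1
t=6: arr=2 -> substrate=3 bound=3 product=3
t=7: arr=0 -> substrate=2 bound=3 product=4
t=8: arr=3 -> substrate=5 bound=3 product=4
t=9: arr=3 -> substrate=6 bound=3 product=6
t=10: arr=3 -> substrate=8 bound=3 product=7
t=11: arr=3 -> substrate=11 bound=3 product=7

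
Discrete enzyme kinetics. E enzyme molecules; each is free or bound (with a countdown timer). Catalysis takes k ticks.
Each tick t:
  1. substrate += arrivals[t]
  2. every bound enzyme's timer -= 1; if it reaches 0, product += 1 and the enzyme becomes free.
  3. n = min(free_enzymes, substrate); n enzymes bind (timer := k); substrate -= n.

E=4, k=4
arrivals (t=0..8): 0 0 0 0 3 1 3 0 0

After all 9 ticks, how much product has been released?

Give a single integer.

t=0: arr=0 -> substrate=0 bound=0 product=0
t=1: arr=0 -> substrate=0 bound=0 product=0
t=2: arr=0 -> substrate=0 bound=0 product=0
t=3: arr=0 -> substrate=0 bound=0 product=0
t=4: arr=3 -> substrate=0 bound=3 product=0
t=5: arr=1 -> substrate=0 bound=4 product=0
t=6: arr=3 -> substrate=3 bound=4 product=0
t=7: arr=0 -> substrate=3 bound=4 product=0
t=8: arr=0 -> substrate=0 bound=4 product=3

Answer: 3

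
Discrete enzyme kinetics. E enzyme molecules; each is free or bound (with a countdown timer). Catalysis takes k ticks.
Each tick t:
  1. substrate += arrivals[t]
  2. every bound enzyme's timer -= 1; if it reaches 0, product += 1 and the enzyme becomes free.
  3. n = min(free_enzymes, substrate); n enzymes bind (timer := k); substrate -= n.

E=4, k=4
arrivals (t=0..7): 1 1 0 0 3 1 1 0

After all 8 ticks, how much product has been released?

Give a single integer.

t=0: arr=1 -> substrate=0 bound=1 product=0
t=1: arr=1 -> substrate=0 bound=2 product=0
t=2: arr=0 -> substrate=0 bound=2 product=0
t=3: arr=0 -> substrate=0 bound=2 product=0
t=4: arr=3 -> substrate=0 bound=4 product=1
t=5: arr=1 -> substrate=0 bound=4 product=2
t=6: arr=1 -> substrate=1 bound=4 product=2
t=7: arr=0 -> substrate=1 bound=4 product=2

Answer: 2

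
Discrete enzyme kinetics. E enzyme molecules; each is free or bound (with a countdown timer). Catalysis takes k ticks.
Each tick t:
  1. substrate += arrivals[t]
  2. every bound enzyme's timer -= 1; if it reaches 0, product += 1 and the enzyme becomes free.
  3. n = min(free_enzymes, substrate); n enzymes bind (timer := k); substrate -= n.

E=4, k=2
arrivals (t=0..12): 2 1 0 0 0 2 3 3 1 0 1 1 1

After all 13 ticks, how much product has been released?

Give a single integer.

Answer: 13

Derivation:
t=0: arr=2 -> substrate=0 bound=2 product=0
t=1: arr=1 -> substrate=0 bound=3 product=0
t=2: arr=0 -> substrate=0 bound=1 product=2
t=3: arr=0 -> substrate=0 bound=0 product=3
t=4: arr=0 -> substrate=0 bound=0 product=3
t=5: arr=2 -> substrate=0 bound=2 product=3
t=6: arr=3 -> substrate=1 bound=4 product=3
t=7: arr=3 -> substrate=2 bound=4 product=5
t=8: arr=1 -> substrate=1 bound=4 product=7
t=9: arr=0 -> substrate=0 bound=3 product=9
t=10: arr=1 -> substrate=0 bound=2 product=11
t=11: arr=1 -> substrate=0 bound=2 product=12
t=12: arr=1 -> substrate=0 bound=2 product=13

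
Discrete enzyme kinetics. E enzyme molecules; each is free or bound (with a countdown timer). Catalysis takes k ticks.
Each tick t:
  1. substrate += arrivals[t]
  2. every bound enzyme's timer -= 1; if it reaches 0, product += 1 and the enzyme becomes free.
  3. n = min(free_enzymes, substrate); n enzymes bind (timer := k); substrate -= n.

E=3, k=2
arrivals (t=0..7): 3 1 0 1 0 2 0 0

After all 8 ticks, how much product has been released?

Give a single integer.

Answer: 7

Derivation:
t=0: arr=3 -> substrate=0 bound=3 product=0
t=1: arr=1 -> substrate=1 bound=3 product=0
t=2: arr=0 -> substrate=0 bound=1 product=3
t=3: arr=1 -> substrate=0 bound=2 product=3
t=4: arr=0 -> substrate=0 bound=1 product=4
t=5: arr=2 -> substrate=0 bound=2 product=5
t=6: arr=0 -> substrate=0 bound=2 product=5
t=7: arr=0 -> substrate=0 bound=0 product=7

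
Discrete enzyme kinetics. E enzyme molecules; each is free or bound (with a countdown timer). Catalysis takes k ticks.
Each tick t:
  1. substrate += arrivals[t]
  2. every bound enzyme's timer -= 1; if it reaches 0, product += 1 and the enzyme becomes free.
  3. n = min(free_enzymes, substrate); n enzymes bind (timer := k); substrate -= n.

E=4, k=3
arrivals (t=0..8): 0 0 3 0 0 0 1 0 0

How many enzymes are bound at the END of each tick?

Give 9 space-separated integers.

Answer: 0 0 3 3 3 0 1 1 1

Derivation:
t=0: arr=0 -> substrate=0 bound=0 product=0
t=1: arr=0 -> substrate=0 bound=0 product=0
t=2: arr=3 -> substrate=0 bound=3 product=0
t=3: arr=0 -> substrate=0 bound=3 product=0
t=4: arr=0 -> substrate=0 bound=3 product=0
t=5: arr=0 -> substrate=0 bound=0 product=3
t=6: arr=1 -> substrate=0 bound=1 product=3
t=7: arr=0 -> substrate=0 bound=1 product=3
t=8: arr=0 -> substrate=0 bound=1 product=3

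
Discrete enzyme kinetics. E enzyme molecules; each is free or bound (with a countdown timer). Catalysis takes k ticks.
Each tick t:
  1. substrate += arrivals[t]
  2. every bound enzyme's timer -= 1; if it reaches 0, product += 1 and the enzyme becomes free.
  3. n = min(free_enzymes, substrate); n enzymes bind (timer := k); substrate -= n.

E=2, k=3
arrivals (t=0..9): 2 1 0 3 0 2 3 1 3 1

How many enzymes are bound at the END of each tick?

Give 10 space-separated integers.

t=0: arr=2 -> substrate=0 bound=2 product=0
t=1: arr=1 -> substrate=1 bound=2 product=0
t=2: arr=0 -> substrate=1 bound=2 product=0
t=3: arr=3 -> substrate=2 bound=2 product=2
t=4: arr=0 -> substrate=2 bound=2 product=2
t=5: arr=2 -> substrate=4 bound=2 product=2
t=6: arr=3 -> substrate=5 bound=2 product=4
t=7: arr=1 -> substrate=6 bound=2 product=4
t=8: arr=3 -> substrate=9 bound=2 product=4
t=9: arr=1 -> substrate=8 bound=2 product=6

Answer: 2 2 2 2 2 2 2 2 2 2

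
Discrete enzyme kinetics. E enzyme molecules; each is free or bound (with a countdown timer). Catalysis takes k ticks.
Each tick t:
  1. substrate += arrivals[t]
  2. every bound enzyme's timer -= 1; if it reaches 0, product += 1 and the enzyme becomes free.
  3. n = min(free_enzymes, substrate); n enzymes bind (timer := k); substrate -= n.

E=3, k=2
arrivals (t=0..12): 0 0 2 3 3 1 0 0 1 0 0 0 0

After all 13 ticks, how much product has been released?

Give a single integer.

Answer: 10

Derivation:
t=0: arr=0 -> substrate=0 bound=0 product=0
t=1: arr=0 -> substrate=0 bound=0 product=0
t=2: arr=2 -> substrate=0 bound=2 product=0
t=3: arr=3 -> substrate=2 bound=3 product=0
t=4: arr=3 -> substrate=3 bound=3 product=2
t=5: arr=1 -> substrate=3 bound=3 product=3
t=6: arr=0 -> substrate=1 bound=3 product=5
t=7: arr=0 -> substrate=0 bound=3 product=6
t=8: arr=1 -> substrate=0 bound=2 product=8
t=9: arr=0 -> substrate=0 bound=1 product=9
t=10: arr=0 -> substrate=0 bound=0 product=10
t=11: arr=0 -> substrate=0 bound=0 product=10
t=12: arr=0 -> substrate=0 bound=0 product=10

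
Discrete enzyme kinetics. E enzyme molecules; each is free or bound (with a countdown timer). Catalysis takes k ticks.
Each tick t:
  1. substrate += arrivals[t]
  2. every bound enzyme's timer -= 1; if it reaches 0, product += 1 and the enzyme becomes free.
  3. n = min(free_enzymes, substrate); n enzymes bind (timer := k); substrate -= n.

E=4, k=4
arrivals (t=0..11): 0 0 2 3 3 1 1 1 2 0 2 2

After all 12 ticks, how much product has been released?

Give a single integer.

Answer: 8

Derivation:
t=0: arr=0 -> substrate=0 bound=0 product=0
t=1: arr=0 -> substrate=0 bound=0 product=0
t=2: arr=2 -> substrate=0 bound=2 product=0
t=3: arr=3 -> substrate=1 bound=4 product=0
t=4: arr=3 -> substrate=4 bound=4 product=0
t=5: arr=1 -> substrate=5 bound=4 product=0
t=6: arr=1 -> substrate=4 bound=4 product=2
t=7: arr=1 -> substrate=3 bound=4 product=4
t=8: arr=2 -> substrate=5 bound=4 product=4
t=9: arr=0 -> substrate=5 bound=4 product=4
t=10: arr=2 -> substrate=5 bound=4 product=6
t=11: arr=2 -> substrate=5 bound=4 product=8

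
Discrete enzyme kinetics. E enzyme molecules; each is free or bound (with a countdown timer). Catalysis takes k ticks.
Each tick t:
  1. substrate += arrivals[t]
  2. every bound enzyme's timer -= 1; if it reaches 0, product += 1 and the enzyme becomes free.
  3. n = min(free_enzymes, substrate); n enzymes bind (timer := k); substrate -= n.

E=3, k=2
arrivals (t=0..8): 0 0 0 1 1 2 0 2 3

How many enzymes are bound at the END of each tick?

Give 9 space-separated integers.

Answer: 0 0 0 1 2 3 2 2 3

Derivation:
t=0: arr=0 -> substrate=0 bound=0 product=0
t=1: arr=0 -> substrate=0 bound=0 product=0
t=2: arr=0 -> substrate=0 bound=0 product=0
t=3: arr=1 -> substrate=0 bound=1 product=0
t=4: arr=1 -> substrate=0 bound=2 product=0
t=5: arr=2 -> substrate=0 bound=3 product=1
t=6: arr=0 -> substrate=0 bound=2 product=2
t=7: arr=2 -> substrate=0 bound=2 product=4
t=8: arr=3 -> substrate=2 bound=3 product=4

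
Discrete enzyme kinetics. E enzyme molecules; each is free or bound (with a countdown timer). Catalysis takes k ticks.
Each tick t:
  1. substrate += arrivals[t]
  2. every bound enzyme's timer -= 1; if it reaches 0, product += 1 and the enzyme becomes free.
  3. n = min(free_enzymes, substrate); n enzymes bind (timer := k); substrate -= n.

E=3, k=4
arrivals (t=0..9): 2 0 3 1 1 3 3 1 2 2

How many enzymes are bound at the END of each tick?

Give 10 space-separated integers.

t=0: arr=2 -> substrate=0 bound=2 product=0
t=1: arr=0 -> substrate=0 bound=2 product=0
t=2: arr=3 -> substrate=2 bound=3 product=0
t=3: arr=1 -> substrate=3 bound=3 product=0
t=4: arr=1 -> substrate=2 bound=3 product=2
t=5: arr=3 -> substrate=5 bound=3 product=2
t=6: arr=3 -> substrate=7 bound=3 product=3
t=7: arr=1 -> substrate=8 bound=3 product=3
t=8: arr=2 -> substrate=8 bound=3 product=5
t=9: arr=2 -> substrate=10 bound=3 product=5

Answer: 2 2 3 3 3 3 3 3 3 3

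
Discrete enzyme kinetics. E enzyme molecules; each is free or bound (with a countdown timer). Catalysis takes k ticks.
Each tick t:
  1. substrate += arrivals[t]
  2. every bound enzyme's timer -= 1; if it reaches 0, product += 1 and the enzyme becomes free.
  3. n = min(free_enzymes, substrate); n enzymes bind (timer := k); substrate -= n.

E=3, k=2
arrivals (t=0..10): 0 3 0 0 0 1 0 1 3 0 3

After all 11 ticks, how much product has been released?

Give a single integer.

t=0: arr=0 -> substrate=0 bound=0 product=0
t=1: arr=3 -> substrate=0 bound=3 product=0
t=2: arr=0 -> substrate=0 bound=3 product=0
t=3: arr=0 -> substrate=0 bound=0 product=3
t=4: arr=0 -> substrate=0 bound=0 product=3
t=5: arr=1 -> substrate=0 bound=1 product=3
t=6: arr=0 -> substrate=0 bound=1 product=3
t=7: arr=1 -> substrate=0 bound=1 product=4
t=8: arr=3 -> substrate=1 bound=3 product=4
t=9: arr=0 -> substrate=0 bound=3 product=5
t=10: arr=3 -> substrate=1 bound=3 product=7

Answer: 7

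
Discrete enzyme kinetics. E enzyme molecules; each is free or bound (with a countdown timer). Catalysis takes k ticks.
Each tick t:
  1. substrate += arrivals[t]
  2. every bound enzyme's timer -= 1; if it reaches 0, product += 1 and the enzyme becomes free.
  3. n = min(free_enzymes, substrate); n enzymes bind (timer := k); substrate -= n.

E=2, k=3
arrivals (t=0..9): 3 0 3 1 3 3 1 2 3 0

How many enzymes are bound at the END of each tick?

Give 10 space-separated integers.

t=0: arr=3 -> substrate=1 bound=2 product=0
t=1: arr=0 -> substrate=1 bound=2 product=0
t=2: arr=3 -> substrate=4 bound=2 product=0
t=3: arr=1 -> substrate=3 bound=2 product=2
t=4: arr=3 -> substrate=6 bound=2 product=2
t=5: arr=3 -> substrate=9 bound=2 product=2
t=6: arr=1 -> substrate=8 bound=2 product=4
t=7: arr=2 -> substrate=10 bound=2 product=4
t=8: arr=3 -> substrate=13 bound=2 product=4
t=9: arr=0 -> substrate=11 bound=2 product=6

Answer: 2 2 2 2 2 2 2 2 2 2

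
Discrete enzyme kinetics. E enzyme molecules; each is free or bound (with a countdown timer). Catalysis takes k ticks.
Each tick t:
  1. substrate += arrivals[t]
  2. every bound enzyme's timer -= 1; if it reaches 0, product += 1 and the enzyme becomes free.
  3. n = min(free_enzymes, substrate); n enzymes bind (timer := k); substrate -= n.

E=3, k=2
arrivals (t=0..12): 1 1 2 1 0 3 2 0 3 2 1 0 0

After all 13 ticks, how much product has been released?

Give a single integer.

Answer: 14

Derivation:
t=0: arr=1 -> substrate=0 bound=1 product=0
t=1: arr=1 -> substrate=0 bound=2 product=0
t=2: arr=2 -> substrate=0 bound=3 product=1
t=3: arr=1 -> substrate=0 bound=3 product=2
t=4: arr=0 -> substrate=0 bound=1 product=4
t=5: arr=3 -> substrate=0 bound=3 product=5
t=6: arr=2 -> substrate=2 bound=3 product=5
t=7: arr=0 -> substrate=0 bound=2 product=8
t=8: arr=3 -> substrate=2 bound=3 product=8
t=9: arr=2 -> substrate=2 bound=3 product=10
t=10: arr=1 -> substrate=2 bound=3 product=11
t=11: arr=0 -> substrate=0 bound=3 product=13
t=12: arr=0 -> substrate=0 bound=2 product=14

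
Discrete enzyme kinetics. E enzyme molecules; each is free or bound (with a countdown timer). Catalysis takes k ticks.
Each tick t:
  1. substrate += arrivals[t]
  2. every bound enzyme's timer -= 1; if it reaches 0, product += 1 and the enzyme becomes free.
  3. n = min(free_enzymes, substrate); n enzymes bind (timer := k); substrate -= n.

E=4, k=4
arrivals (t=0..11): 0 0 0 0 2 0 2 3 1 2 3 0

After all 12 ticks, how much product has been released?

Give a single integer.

Answer: 4

Derivation:
t=0: arr=0 -> substrate=0 bound=0 product=0
t=1: arr=0 -> substrate=0 bound=0 product=0
t=2: arr=0 -> substrate=0 bound=0 product=0
t=3: arr=0 -> substrate=0 bound=0 product=0
t=4: arr=2 -> substrate=0 bound=2 product=0
t=5: arr=0 -> substrate=0 bound=2 product=0
t=6: arr=2 -> substrate=0 bound=4 product=0
t=7: arr=3 -> substrate=3 bound=4 product=0
t=8: arr=1 -> substrate=2 bound=4 product=2
t=9: arr=2 -> substrate=4 bound=4 product=2
t=10: arr=3 -> substrate=5 bound=4 product=4
t=11: arr=0 -> substrate=5 bound=4 product=4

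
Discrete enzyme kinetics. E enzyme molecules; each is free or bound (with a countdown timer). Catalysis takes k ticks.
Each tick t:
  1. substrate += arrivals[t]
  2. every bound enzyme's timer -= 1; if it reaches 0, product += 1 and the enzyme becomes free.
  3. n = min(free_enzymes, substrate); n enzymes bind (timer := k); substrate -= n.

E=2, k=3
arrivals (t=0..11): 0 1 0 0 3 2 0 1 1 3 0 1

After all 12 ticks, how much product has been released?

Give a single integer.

t=0: arr=0 -> substrate=0 bound=0 product=0
t=1: arr=1 -> substrate=0 bound=1 product=0
t=2: arr=0 -> substrate=0 bound=1 product=0
t=3: arr=0 -> substrate=0 bound=1 product=0
t=4: arr=3 -> substrate=1 bound=2 product=1
t=5: arr=2 -> substrate=3 bound=2 product=1
t=6: arr=0 -> substrate=3 bound=2 product=1
t=7: arr=1 -> substrate=2 bound=2 product=3
t=8: arr=1 -> substrate=3 bound=2 product=3
t=9: arr=3 -> substrate=6 bound=2 product=3
t=10: arr=0 -> substrate=4 bound=2 product=5
t=11: arr=1 -> substrate=5 bound=2 product=5

Answer: 5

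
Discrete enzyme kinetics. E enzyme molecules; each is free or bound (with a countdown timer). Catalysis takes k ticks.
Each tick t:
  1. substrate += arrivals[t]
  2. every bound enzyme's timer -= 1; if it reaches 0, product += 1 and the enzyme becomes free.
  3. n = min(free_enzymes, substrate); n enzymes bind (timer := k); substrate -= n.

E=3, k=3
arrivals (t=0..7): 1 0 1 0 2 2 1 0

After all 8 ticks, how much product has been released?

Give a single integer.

t=0: arr=1 -> substrate=0 bound=1 product=0
t=1: arr=0 -> substrate=0 bound=1 product=0
t=2: arr=1 -> substrate=0 bound=2 product=0
t=3: arr=0 -> substrate=0 bound=1 product=1
t=4: arr=2 -> substrate=0 bound=3 product=1
t=5: arr=2 -> substrate=1 bound=3 product=2
t=6: arr=1 -> substrate=2 bound=3 product=2
t=7: arr=0 -> substrate=0 bound=3 product=4

Answer: 4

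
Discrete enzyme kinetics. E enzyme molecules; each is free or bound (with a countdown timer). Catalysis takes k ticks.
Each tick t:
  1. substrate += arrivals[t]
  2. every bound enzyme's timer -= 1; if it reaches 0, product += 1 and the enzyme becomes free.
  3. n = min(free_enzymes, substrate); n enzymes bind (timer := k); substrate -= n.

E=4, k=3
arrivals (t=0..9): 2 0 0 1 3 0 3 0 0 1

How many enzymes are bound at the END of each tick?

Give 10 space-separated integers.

t=0: arr=2 -> substrate=0 bound=2 product=0
t=1: arr=0 -> substrate=0 bound=2 product=0
t=2: arr=0 -> substrate=0 bound=2 product=0
t=3: arr=1 -> substrate=0 bound=1 product=2
t=4: arr=3 -> substrate=0 bound=4 product=2
t=5: arr=0 -> substrate=0 bound=4 product=2
t=6: arr=3 -> substrate=2 bound=4 product=3
t=7: arr=0 -> substrate=0 bound=3 product=6
t=8: arr=0 -> substrate=0 bound=3 product=6
t=9: arr=1 -> substrate=0 bound=3 product=7

Answer: 2 2 2 1 4 4 4 3 3 3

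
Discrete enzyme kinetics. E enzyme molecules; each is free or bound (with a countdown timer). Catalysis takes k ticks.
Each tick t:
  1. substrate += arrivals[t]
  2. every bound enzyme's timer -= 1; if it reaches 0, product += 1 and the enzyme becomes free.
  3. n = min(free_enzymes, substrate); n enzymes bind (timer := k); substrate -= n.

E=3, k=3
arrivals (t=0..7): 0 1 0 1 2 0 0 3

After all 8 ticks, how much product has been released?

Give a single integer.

t=0: arr=0 -> substrate=0 bound=0 product=0
t=1: arr=1 -> substrate=0 bound=1 product=0
t=2: arr=0 -> substrate=0 bound=1 product=0
t=3: arr=1 -> substrate=0 bound=2 product=0
t=4: arr=2 -> substrate=0 bound=3 product=1
t=5: arr=0 -> substrate=0 bound=3 product=1
t=6: arr=0 -> substrate=0 bound=2 product=2
t=7: arr=3 -> substrate=0 bound=3 product=4

Answer: 4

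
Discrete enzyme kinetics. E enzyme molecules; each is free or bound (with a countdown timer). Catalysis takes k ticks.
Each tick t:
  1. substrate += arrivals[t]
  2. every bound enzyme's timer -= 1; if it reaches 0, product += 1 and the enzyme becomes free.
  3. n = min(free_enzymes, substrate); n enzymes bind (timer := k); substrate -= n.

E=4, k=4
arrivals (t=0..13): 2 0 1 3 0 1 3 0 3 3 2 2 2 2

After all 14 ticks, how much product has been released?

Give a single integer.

t=0: arr=2 -> substrate=0 bound=2 product=0
t=1: arr=0 -> substrate=0 bound=2 product=0
t=2: arr=1 -> substrate=0 bound=3 product=0
t=3: arr=3 -> substrate=2 bound=4 product=0
t=4: arr=0 -> substrate=0 bound=4 product=2
t=5: arr=1 -> substrate=1 bound=4 product=2
t=6: arr=3 -> substrate=3 bound=4 product=3
t=7: arr=0 -> substrate=2 bound=4 product=4
t=8: arr=3 -> substrate=3 bound=4 product=6
t=9: arr=3 -> substrate=6 bound=4 product=6
t=10: arr=2 -> substrate=7 bound=4 product=7
t=11: arr=2 -> substrate=8 bound=4 product=8
t=12: arr=2 -> substrate=8 bound=4 product=10
t=13: arr=2 -> substrate=10 bound=4 product=10

Answer: 10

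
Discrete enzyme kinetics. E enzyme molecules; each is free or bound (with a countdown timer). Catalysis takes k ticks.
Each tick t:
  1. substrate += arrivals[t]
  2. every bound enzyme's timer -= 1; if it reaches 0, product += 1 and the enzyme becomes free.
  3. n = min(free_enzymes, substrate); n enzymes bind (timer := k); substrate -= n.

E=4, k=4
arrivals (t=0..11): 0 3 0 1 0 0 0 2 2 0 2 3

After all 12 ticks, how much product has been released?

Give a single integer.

t=0: arr=0 -> substrate=0 bound=0 product=0
t=1: arr=3 -> substrate=0 bound=3 product=0
t=2: arr=0 -> substrate=0 bound=3 product=0
t=3: arr=1 -> substrate=0 bound=4 product=0
t=4: arr=0 -> substrate=0 bound=4 product=0
t=5: arr=0 -> substrate=0 bound=1 product=3
t=6: arr=0 -> substrate=0 bound=1 product=3
t=7: arr=2 -> substrate=0 bound=2 product=4
t=8: arr=2 -> substrate=0 bound=4 product=4
t=9: arr=0 -> substrate=0 bound=4 product=4
t=10: arr=2 -> substrate=2 bound=4 product=4
t=11: arr=3 -> substrate=3 bound=4 product=6

Answer: 6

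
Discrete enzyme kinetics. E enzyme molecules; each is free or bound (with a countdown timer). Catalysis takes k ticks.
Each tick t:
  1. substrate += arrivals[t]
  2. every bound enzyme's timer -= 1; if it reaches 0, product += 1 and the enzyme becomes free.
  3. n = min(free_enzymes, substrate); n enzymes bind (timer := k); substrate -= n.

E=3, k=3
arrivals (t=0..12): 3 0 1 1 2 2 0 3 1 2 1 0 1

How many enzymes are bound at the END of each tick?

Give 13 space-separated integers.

t=0: arr=3 -> substrate=0 bound=3 product=0
t=1: arr=0 -> substrate=0 bound=3 product=0
t=2: arr=1 -> substrate=1 bound=3 product=0
t=3: arr=1 -> substrate=0 bound=2 product=3
t=4: arr=2 -> substrate=1 bound=3 product=3
t=5: arr=2 -> substrate=3 bound=3 product=3
t=6: arr=0 -> substrate=1 bound=3 product=5
t=7: arr=3 -> substrate=3 bound=3 product=6
t=8: arr=1 -> substrate=4 bound=3 product=6
t=9: arr=2 -> substrate=4 bound=3 product=8
t=10: arr=1 -> substrate=4 bound=3 product=9
t=11: arr=0 -> substrate=4 bound=3 product=9
t=12: arr=1 -> substrate=3 bound=3 product=11

Answer: 3 3 3 2 3 3 3 3 3 3 3 3 3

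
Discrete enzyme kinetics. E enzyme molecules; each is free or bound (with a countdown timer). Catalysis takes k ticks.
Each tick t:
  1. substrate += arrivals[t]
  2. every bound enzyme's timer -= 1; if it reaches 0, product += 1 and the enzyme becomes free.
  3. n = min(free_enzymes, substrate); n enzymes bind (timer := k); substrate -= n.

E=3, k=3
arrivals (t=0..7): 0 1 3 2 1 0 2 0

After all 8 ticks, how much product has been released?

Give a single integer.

Answer: 4

Derivation:
t=0: arr=0 -> substrate=0 bound=0 product=0
t=1: arr=1 -> substrate=0 bound=1 product=0
t=2: arr=3 -> substrate=1 bound=3 product=0
t=3: arr=2 -> substrate=3 bound=3 product=0
t=4: arr=1 -> substrate=3 bound=3 product=1
t=5: arr=0 -> substrate=1 bound=3 product=3
t=6: arr=2 -> substrate=3 bound=3 product=3
t=7: arr=0 -> substrate=2 bound=3 product=4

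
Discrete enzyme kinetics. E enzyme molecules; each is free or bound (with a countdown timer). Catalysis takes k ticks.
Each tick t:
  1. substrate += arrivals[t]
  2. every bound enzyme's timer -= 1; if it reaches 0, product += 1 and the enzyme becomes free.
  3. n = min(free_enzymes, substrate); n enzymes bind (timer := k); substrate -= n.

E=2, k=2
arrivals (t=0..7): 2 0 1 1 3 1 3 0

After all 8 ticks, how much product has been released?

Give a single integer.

t=0: arr=2 -> substrate=0 bound=2 product=0
t=1: arr=0 -> substrate=0 bound=2 product=0
t=2: arr=1 -> substrate=0 bound=1 product=2
t=3: arr=1 -> substrate=0 bound=2 product=2
t=4: arr=3 -> substrate=2 bound=2 product=3
t=5: arr=1 -> substrate=2 bound=2 product=4
t=6: arr=3 -> substrate=4 bound=2 product=5
t=7: arr=0 -> substrate=3 bound=2 product=6

Answer: 6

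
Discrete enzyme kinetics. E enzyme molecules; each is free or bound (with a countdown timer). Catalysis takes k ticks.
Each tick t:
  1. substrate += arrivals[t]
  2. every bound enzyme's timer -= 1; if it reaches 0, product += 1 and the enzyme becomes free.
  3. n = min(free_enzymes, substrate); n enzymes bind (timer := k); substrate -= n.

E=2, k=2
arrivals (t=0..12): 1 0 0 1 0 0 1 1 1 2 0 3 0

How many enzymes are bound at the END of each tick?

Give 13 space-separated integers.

t=0: arr=1 -> substrate=0 bound=1 product=0
t=1: arr=0 -> substrate=0 bound=1 product=0
t=2: arr=0 -> substrate=0 bound=0 product=1
t=3: arr=1 -> substrate=0 bound=1 product=1
t=4: arr=0 -> substrate=0 bound=1 product=1
t=5: arr=0 -> substrate=0 bound=0 product=2
t=6: arr=1 -> substrate=0 bound=1 product=2
t=7: arr=1 -> substrate=0 bound=2 product=2
t=8: arr=1 -> substrate=0 bound=2 product=3
t=9: arr=2 -> substrate=1 bound=2 product=4
t=10: arr=0 -> substrate=0 bound=2 product=5
t=11: arr=3 -> substrate=2 bound=2 product=6
t=12: arr=0 -> substrate=1 bound=2 product=7

Answer: 1 1 0 1 1 0 1 2 2 2 2 2 2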